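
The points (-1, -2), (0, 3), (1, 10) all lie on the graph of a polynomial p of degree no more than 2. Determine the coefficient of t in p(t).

Write p(t) = at^2 + bt + c. Substituting each data point gives a linear system:
  a - b + c = -2
  c = 3
  a + b + c = 10
Solving the system yields a = 1, b = 6, c = 3.
So p(t) = t^2 + 6t + 3.
The coefficient of t is 6.

6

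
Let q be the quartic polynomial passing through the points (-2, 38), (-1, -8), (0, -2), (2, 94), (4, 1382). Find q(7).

12584

Write q(x) = ax^4 + bx^3 + cx^2 + dx + e. Substituting each data point gives a linear system:
  16a - 8b + 4c - 2d + e = 38
  a - b + c - d + e = -8
  e = -2
  16a + 8b + 4c + 2d + e = 94
  256a + 64b + 16c + 4d + e = 1382
Solving the system yields a = 5, b = 2, c = -3, d = 6, e = -2.
So q(x) = 5x^4 + 2x^3 - 3x^2 + 6x - 2.
Then q(7) = 12584.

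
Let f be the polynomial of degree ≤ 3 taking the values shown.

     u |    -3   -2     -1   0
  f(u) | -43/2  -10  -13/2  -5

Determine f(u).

f(u) = u^3 + 2u^2 + (5/2)u - 5

Write f(u) = au^3 + bu^2 + cu + d. Substituting each data point gives a linear system:
  -27a + 9b - 3c + d = -43/2
  -8a + 4b - 2c + d = -10
  -a + b - c + d = -13/2
  d = -5
Solving the system yields a = 1, b = 2, c = 5/2, d = -5.
So f(u) = u^3 + 2u^2 + (5/2)u - 5.
Check: f(0) = -5. ✓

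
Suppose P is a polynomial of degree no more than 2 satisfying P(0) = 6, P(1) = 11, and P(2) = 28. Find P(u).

P(u) = 6u^2 - u + 6

Using the Lagrange interpolation formula with nodes 0, 1, 2:
  L_0(u) = (u - 1)(u - 2) / 2
  L_1(u) = u(u - 2) / -1
  L_2(u) = u(u - 1) / 2
Then P(u) = 6·L_0(u) + 11·L_1(u) + 28·L_2(u).
Expanding and collecting terms gives P(u) = 6u² - u + 6.
Check: P(1) = 11. ✓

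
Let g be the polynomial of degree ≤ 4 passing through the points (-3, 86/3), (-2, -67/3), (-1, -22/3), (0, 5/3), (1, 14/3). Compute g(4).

3173/3

Forward differences of the values at u = -3, -2, -1, 0, 1:
  g  : 86/3  -67/3  -22/3  5/3  14/3
  Δ  : -51  15  9  3
  Δ^2: 66  -6  -6
  Δ^3: -72  0
  Δ^4: 72
The fourth differences are constant, confirming degree 4.
Interpolating (Newton forward form) and evaluating at u = 4 gives g(4) = 3173/3.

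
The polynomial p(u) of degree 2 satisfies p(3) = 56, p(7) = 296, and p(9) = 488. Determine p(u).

p(u) = 6u^2 + 2

Write p(u) = au^2 + bu + c. Substituting each data point gives a linear system:
  9a + 3b + c = 56
  49a + 7b + c = 296
  81a + 9b + c = 488
Solving the system yields a = 6, b = 0, c = 2.
So p(u) = 6u^2 + 2.
Check: p(3) = 56. ✓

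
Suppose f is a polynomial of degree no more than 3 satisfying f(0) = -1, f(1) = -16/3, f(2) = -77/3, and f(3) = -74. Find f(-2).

Forward differences of the values at x = 0, 1, 2, 3:
  f  : -1  -16/3  -77/3  -74
  Δ  : -13/3  -61/3  -145/3
  Δ^2: -16  -28
  Δ^3: -12
The third differences are constant, confirming degree 3.
Interpolating (Newton forward form) and evaluating at x = -2 gives f(-2) = 23/3.

23/3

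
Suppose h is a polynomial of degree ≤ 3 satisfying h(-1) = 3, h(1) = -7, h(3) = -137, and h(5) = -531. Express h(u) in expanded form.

Using the Lagrange interpolation formula with nodes -1, 1, 3, 5:
  L_0(u) = (u - 1)(u - 3)(u - 5) / -48
  L_1(u) = (u + 1)(u - 3)(u - 5) / 16
  L_2(u) = (u + 1)(u - 1)(u - 5) / -16
  L_3(u) = (u + 1)(u - 1)(u - 3) / 48
Then h(u) = 3·L_0(u) - 7·L_1(u) - 137·L_2(u) - 531·L_3(u).
Expanding and collecting terms gives h(u) = -3u^3 - 6u^2 - 2u + 4.
Check: h(3) = -137. ✓

h(u) = -3u^3 - 6u^2 - 2u + 4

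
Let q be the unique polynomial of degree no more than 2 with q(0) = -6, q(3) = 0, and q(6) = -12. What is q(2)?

Forward differences of the values at u = 0, 3, 6:
  q  : -6  0  -12
  Δ  : 6  -12
  Δ^2: -18
The second differences are constant, confirming degree 2.
Interpolating (Newton forward form) and evaluating at u = 2 gives q(2) = 0.

0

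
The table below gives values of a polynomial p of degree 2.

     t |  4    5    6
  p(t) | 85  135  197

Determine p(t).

p(t) = 6t^2 - 4t + 5

Using the Lagrange interpolation formula with nodes 4, 5, 6:
  L_0(t) = (t - 5)(t - 6) / 2
  L_1(t) = (t - 4)(t - 6) / -1
  L_2(t) = (t - 4)(t - 5) / 2
Then p(t) = 85·L_0(t) + 135·L_1(t) + 197·L_2(t).
Expanding and collecting terms gives p(t) = 6t² - 4t + 5.
Check: p(6) = 197. ✓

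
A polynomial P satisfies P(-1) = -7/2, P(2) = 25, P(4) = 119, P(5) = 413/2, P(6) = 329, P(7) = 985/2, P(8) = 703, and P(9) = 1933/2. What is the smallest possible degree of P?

3

Divided differences on the nodes -1, 2, 4, 5, 6, 7, 8, 9:
  order 0: -7/2  25  119  413/2  329  985/2  703  1933/2
  order 1: 19/2  47  175/2  245/2  327/2  421/2  527/2
  order 2: 15/2  27/2  35/2  41/2  47/2  53/2
  order 3: 1  1  1  1  1
  order 4: 0  0  0  0
  order 5: 0  0  0
  order 6: 0  0
  order 7: 0
The order-3 divided differences are all 1 (nonzero) and every higher order vanishes, so the data lies on a polynomial of degree exactly 3.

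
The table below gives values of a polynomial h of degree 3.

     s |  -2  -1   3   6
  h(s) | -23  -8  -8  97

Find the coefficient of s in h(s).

Write h(s) = as^3 + bs^2 + cs + d. Substituting each data point gives a linear system:
  -8a + 4b - 2c + d = -23
  -a + b - c + d = -8
  27a + 9b + 3c + d = -8
  216a + 36b + 6c + d = 97
Solving the system yields a = 1, b = -3, c = -1, d = -5.
So h(s) = s³ - 3s² - s - 5.
The coefficient of s is -1.

-1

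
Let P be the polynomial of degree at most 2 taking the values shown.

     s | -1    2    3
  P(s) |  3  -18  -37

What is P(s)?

Using the Lagrange interpolation formula with nodes -1, 2, 3:
  L_0(s) = (s - 2)(s - 3) / 12
  L_1(s) = (s + 1)(s - 3) / -3
  L_2(s) = (s + 1)(s - 2) / 4
Then P(s) = 3·L_0(s) - 18·L_1(s) - 37·L_2(s).
Expanding and collecting terms gives P(s) = -3s^2 - 4s + 2.
Check: P(2) = -18. ✓

P(s) = -3s^2 - 4s + 2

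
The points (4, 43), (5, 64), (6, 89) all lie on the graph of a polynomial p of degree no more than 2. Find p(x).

p(x) = 2x^2 + 3x - 1

Using the Lagrange interpolation formula with nodes 4, 5, 6:
  L_0(x) = (x - 5)(x - 6) / 2
  L_1(x) = (x - 4)(x - 6) / -1
  L_2(x) = (x - 4)(x - 5) / 2
Then p(x) = 43·L_0(x) + 64·L_1(x) + 89·L_2(x).
Expanding and collecting terms gives p(x) = 2x² + 3x - 1.
Check: p(4) = 43. ✓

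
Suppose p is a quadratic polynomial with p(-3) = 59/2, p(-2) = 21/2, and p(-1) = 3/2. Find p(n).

Write p(n) = an^2 + bn + c. Substituting each data point gives a linear system:
  9a - 3b + c = 59/2
  4a - 2b + c = 21/2
  a - b + c = 3/2
Solving the system yields a = 5, b = 6, c = 5/2.
So p(n) = 5n² + 6n + 5/2.
Check: p(-2) = 21/2. ✓

p(n) = 5n^2 + 6n + 5/2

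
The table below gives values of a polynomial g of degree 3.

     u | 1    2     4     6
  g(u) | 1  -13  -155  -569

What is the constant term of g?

Write g(u) = au^3 + bu^2 + cu + d. Substituting each data point gives a linear system:
  a + b + c + d = 1
  8a + 4b + 2c + d = -13
  64a + 16b + 4c + d = -155
  216a + 36b + 6c + d = -569
Solving the system yields a = -3, b = 2, c = 1, d = 1.
So g(u) = -3u^3 + 2u^2 + u + 1.
The constant term is 1.

1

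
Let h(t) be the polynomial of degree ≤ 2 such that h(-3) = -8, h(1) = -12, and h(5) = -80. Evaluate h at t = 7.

-138

Write h(t) = at^2 + bt + c. Substituting each data point gives a linear system:
  9a - 3b + c = -8
  a + b + c = -12
  25a + 5b + c = -80
Solving the system yields a = -2, b = -5, c = -5.
So h(t) = -2t² - 5t - 5.
Then h(7) = -138.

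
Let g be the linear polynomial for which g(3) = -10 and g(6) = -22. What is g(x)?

g(x) = -4x + 2

Write g(x) = ax + b. Substituting each data point gives a linear system:
  3a + b = -10
  6a + b = -22
Solving the system yields a = -4, b = 2.
So g(x) = -4x + 2.
Check: g(3) = -10. ✓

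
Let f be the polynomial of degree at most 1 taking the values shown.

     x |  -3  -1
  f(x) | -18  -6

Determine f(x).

f(x) = 6x

Write f(x) = ax + b. Substituting each data point gives a linear system:
  -3a + b = -18
  -a + b = -6
Solving the system yields a = 6, b = 0.
So f(x) = 6x.
Check: f(-3) = -18. ✓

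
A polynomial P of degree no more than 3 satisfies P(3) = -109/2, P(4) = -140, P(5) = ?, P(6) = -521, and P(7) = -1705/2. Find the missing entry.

On equispaced nodes a degree-3 polynomial has vanishing fourth forward difference, so
  P(3) - 4·P(4) + 6·P(5) - 4·P(6) + P(7) = 0.
Substituting the known values and solving for P(5):
  6·P(5) = -1737
  P(5) = -579/2.

-579/2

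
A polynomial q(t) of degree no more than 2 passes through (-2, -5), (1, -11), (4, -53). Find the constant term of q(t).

-5

Write q(t) = at^2 + bt + c. Substituting each data point gives a linear system:
  4a - 2b + c = -5
  a + b + c = -11
  16a + 4b + c = -53
Solving the system yields a = -2, b = -4, c = -5.
So q(t) = -2t² - 4t - 5.
The constant term is -5.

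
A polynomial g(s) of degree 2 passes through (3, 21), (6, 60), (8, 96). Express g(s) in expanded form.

g(s) = s^2 + 4s

Write g(s) = as^2 + bs + c. Substituting each data point gives a linear system:
  9a + 3b + c = 21
  36a + 6b + c = 60
  64a + 8b + c = 96
Solving the system yields a = 1, b = 4, c = 0.
So g(s) = s^2 + 4s.
Check: g(3) = 21. ✓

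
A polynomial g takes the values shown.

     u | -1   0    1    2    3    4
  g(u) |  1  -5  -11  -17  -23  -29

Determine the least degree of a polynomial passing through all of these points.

Forward differences of the values at u = -1, 0, 1, 2, 3, 4:
  g  : 1  -5  -11  -17  -23  -29
  Δ  : -6  -6  -6  -6  -6
  Δ^2: 0  0  0  0
  Δ^3: 0  0  0
  Δ^4: 0  0
  Δ^5: 0
The first differences are constant (-6) and nonzero, while all higher differences vanish, so the minimal degree is 1.

1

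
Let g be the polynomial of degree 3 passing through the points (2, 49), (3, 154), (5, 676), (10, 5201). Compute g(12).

Using the Lagrange interpolation formula with nodes 2, 3, 5, 10:
  L_0(u) = (u - 3)(u - 5)(u - 10) / -24
  L_1(u) = (u - 2)(u - 5)(u - 10) / 14
  L_2(u) = (u - 2)(u - 3)(u - 10) / -30
  L_3(u) = (u - 2)(u - 3)(u - 5) / 280
Then g(u) = 49·L_0(u) + 154·L_1(u) + 676·L_2(u) + 5201·L_3(u).
Expanding and collecting terms gives g(u) = 5u^3 + 2u^2 + 1.
Evaluating at u = 12: g(12) = 8929.

8929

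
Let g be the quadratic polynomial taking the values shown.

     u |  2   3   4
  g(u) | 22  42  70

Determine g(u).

Using the Lagrange interpolation formula with nodes 2, 3, 4:
  L_0(u) = (u - 3)(u - 4) / 2
  L_1(u) = (u - 2)(u - 4) / -1
  L_2(u) = (u - 2)(u - 3) / 2
Then g(u) = 22·L_0(u) + 42·L_1(u) + 70·L_2(u).
Expanding and collecting terms gives g(u) = 4u² + 6.
Check: g(2) = 22. ✓

g(u) = 4u^2 + 6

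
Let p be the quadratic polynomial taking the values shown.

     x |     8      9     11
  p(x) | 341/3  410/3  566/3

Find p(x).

Write p(x) = ax^2 + bx + c. Substituting each data point gives a linear system:
  64a + 8b + c = 341/3
  81a + 9b + c = 410/3
  121a + 11b + c = 566/3
Solving the system yields a = 1, b = 6, c = 5/3.
So p(x) = x^2 + 6x + 5/3.
Check: p(9) = 410/3. ✓

p(x) = x^2 + 6x + 5/3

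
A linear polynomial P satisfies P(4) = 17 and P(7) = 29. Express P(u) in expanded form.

Write P(u) = au + b. Substituting each data point gives a linear system:
  4a + b = 17
  7a + b = 29
Solving the system yields a = 4, b = 1.
So P(u) = 4u + 1.
Check: P(7) = 29. ✓

P(u) = 4u + 1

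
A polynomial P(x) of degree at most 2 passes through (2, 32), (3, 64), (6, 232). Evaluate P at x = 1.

12

Write P(x) = ax^2 + bx + c. Substituting each data point gives a linear system:
  4a + 2b + c = 32
  9a + 3b + c = 64
  36a + 6b + c = 232
Solving the system yields a = 6, b = 2, c = 4.
So P(x) = 6x^2 + 2x + 4.
Then P(1) = 12.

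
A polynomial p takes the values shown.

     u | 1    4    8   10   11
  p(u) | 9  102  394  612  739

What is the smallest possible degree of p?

Divided differences on the nodes 1, 4, 8, 10, 11:
  order 0: 9  102  394  612  739
  order 1: 31  73  109  127
  order 2: 6  6  6
  order 3: 0  0
  order 4: 0
The order-2 divided differences are all 6 (nonzero) and every higher order vanishes, so the data lies on a polynomial of degree exactly 2.

2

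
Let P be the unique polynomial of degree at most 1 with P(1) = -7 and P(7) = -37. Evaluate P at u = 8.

-42

Write P(u) = au + b. Substituting each data point gives a linear system:
  a + b = -7
  7a + b = -37
Solving the system yields a = -5, b = -2.
So P(u) = -5u - 2.
Then P(8) = -42.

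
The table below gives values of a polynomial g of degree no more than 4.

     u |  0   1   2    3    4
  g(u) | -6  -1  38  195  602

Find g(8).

9050

Write g(u) = au^4 + bu^3 + cu^2 + du + e. Substituting each data point gives a linear system:
  e = -6
  a + b + c + d + e = -1
  16a + 8b + 4c + 2d + e = 38
  81a + 27b + 9c + 3d + e = 195
  256a + 64b + 16c + 4d + e = 602
Solving the system yields a = 2, b = 2, c = -3, d = 4, e = -6.
So g(u) = 2u^4 + 2u^3 - 3u^2 + 4u - 6.
Then g(8) = 9050.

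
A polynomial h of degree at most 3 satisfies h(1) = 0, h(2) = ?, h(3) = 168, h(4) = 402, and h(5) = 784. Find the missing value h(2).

46

On equispaced nodes a degree-3 polynomial has vanishing fourth forward difference, so
  h(1) - 4·h(2) + 6·h(3) - 4·h(4) + h(5) = 0.
Substituting the known values and solving for h(2):
  -4·h(2) = -184
  h(2) = 46.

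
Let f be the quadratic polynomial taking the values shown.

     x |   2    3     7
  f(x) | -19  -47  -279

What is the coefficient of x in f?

2

Write f(x) = ax^2 + bx + c. Substituting each data point gives a linear system:
  4a + 2b + c = -19
  9a + 3b + c = -47
  49a + 7b + c = -279
Solving the system yields a = -6, b = 2, c = 1.
So f(x) = -6x^2 + 2x + 1.
The coefficient of x is 2.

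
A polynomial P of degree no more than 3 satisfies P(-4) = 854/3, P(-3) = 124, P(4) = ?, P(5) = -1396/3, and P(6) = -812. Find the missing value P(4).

-706/3

The 4 known points determine the degree-3 polynomial uniquely.
Write P(u) = au^3 + bu^2 + cu + d. Substituting each data point gives a linear system:
  -64a + 16b - 4c + d = 854/3
  -27a + 9b - 3c + d = 124
  125a + 25b + 5c + d = -1396/3
  216a + 36b + 6c + d = -812
Solving the system yields a = -4, b = 5/3, c = -1, d = -2.
So P(u) = -4u^3 + (5/3)u^2 - u - 2.
Then P(4) = -706/3.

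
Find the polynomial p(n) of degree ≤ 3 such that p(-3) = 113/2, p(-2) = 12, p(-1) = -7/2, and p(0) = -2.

Write p(n) = an^3 + bn^2 + cn + d. Substituting each data point gives a linear system:
  -27a + 9b - 3c + d = 113/2
  -8a + 4b - 2c + d = 12
  -a + b - c + d = -7/2
  d = -2
Solving the system yields a = -2, b = 5/2, c = 6, d = -2.
So p(n) = -2n³ + (5/2)n² + 6n - 2.
Check: p(0) = -2. ✓

p(n) = -2n^3 + (5/2)n^2 + 6n - 2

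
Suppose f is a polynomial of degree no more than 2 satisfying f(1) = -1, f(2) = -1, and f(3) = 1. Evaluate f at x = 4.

Using the Lagrange interpolation formula with nodes 1, 2, 3:
  L_0(x) = (x - 2)(x - 3) / 2
  L_1(x) = (x - 1)(x - 3) / -1
  L_2(x) = (x - 1)(x - 2) / 2
Then f(x) = -1·L_0(x) - 1·L_1(x) + 1·L_2(x).
Expanding and collecting terms gives f(x) = x^2 - 3x + 1.
Evaluating at x = 4: f(4) = 5.

5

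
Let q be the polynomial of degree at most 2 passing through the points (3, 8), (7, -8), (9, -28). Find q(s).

q(s) = -s^2 + 6s - 1

Write q(s) = as^2 + bs + c. Substituting each data point gives a linear system:
  9a + 3b + c = 8
  49a + 7b + c = -8
  81a + 9b + c = -28
Solving the system yields a = -1, b = 6, c = -1.
So q(s) = -s^2 + 6s - 1.
Check: q(3) = 8. ✓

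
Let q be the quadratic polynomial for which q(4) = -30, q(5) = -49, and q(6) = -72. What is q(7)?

-99

Write q(s) = as^2 + bs + c. Substituting each data point gives a linear system:
  16a + 4b + c = -30
  25a + 5b + c = -49
  36a + 6b + c = -72
Solving the system yields a = -2, b = -1, c = 6.
So q(s) = -2s² - s + 6.
Then q(7) = -99.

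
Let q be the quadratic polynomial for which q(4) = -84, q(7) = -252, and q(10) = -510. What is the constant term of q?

Write q(n) = an^2 + bn + c. Substituting each data point gives a linear system:
  16a + 4b + c = -84
  49a + 7b + c = -252
  100a + 10b + c = -510
Solving the system yields a = -5, b = -1, c = 0.
So q(n) = -5n^2 - n.
The constant term is 0.

0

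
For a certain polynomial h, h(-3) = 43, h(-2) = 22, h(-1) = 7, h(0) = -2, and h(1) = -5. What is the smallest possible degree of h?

Forward differences of the values at n = -3, -2, -1, 0, 1:
  h  : 43  22  7  -2  -5
  Δ  : -21  -15  -9  -3
  Δ^2: 6  6  6
  Δ^3: 0  0
  Δ^4: 0
The second differences are constant (6) and nonzero, while all higher differences vanish, so the minimal degree is 2.

2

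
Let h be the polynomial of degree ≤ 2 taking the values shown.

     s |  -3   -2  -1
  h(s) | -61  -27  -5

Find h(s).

Using the Lagrange interpolation formula with nodes -3, -2, -1:
  L_0(s) = (s + 2)(s + 1) / 2
  L_1(s) = (s + 3)(s + 1) / -1
  L_2(s) = (s + 3)(s + 2) / 2
Then h(s) = -61·L_0(s) - 27·L_1(s) - 5·L_2(s).
Expanding and collecting terms gives h(s) = -6s^2 + 4s + 5.
Check: h(-3) = -61. ✓

h(s) = -6s^2 + 4s + 5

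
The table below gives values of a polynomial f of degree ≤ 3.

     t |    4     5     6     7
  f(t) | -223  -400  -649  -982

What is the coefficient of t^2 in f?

-6

Write f(t) = at^3 + bt^2 + ct + d. Substituting each data point gives a linear system:
  64a + 16b + 4c + d = -223
  125a + 25b + 5c + d = -400
  216a + 36b + 6c + d = -649
  343a + 49b + 7c + d = -982
Solving the system yields a = -2, b = -6, c = -1, d = 5.
So f(t) = -2t^3 - 6t^2 - t + 5.
The coefficient of t^2 is -6.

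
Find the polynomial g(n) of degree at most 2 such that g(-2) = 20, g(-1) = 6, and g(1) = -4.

Using the Lagrange interpolation formula with nodes -2, -1, 1:
  L_0(n) = (n + 1)(n - 1) / 3
  L_1(n) = (n + 2)(n - 1) / -2
  L_2(n) = (n + 2)(n + 1) / 6
Then g(n) = 20·L_0(n) + 6·L_1(n) - 4·L_2(n).
Expanding and collecting terms gives g(n) = 3n^2 - 5n - 2.
Check: g(-1) = 6. ✓

g(n) = 3n^2 - 5n - 2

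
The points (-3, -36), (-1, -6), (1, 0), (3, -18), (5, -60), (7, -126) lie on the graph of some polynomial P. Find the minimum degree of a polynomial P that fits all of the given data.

2

Forward differences of the values at u = -3, -1, 1, 3, 5, 7:
  P  : -36  -6  0  -18  -60  -126
  Δ  : 30  6  -18  -42  -66
  Δ^2: -24  -24  -24  -24
  Δ^3: 0  0  0
  Δ^4: 0  0
  Δ^5: 0
The second differences are constant (-24) and nonzero, while all higher differences vanish, so the minimal degree is 2.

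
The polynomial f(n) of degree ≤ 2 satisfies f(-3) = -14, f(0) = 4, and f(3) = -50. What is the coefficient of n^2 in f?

Write f(n) = an^2 + bn + c. Substituting each data point gives a linear system:
  9a - 3b + c = -14
  c = 4
  9a + 3b + c = -50
Solving the system yields a = -4, b = -6, c = 4.
So f(n) = -4n^2 - 6n + 4.
The leading coefficient is -4.

-4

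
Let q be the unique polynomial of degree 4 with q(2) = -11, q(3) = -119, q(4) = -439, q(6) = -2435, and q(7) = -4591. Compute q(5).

-1139

Write q(x) = ax^4 + bx^3 + cx^2 + dx + e. Substituting each data point gives a linear system:
  16a + 8b + 4c + 2d + e = -11
  81a + 27b + 9c + 3d + e = -119
  256a + 64b + 16c + 4d + e = -439
  1296a + 216b + 36c + 6d + e = -2435
  2401a + 343b + 49c + 7d + e = -4591
Solving the system yields a = -2, b = 0, c = 4, d = 2, e = 1.
So q(x) = -2x⁴ + 4x² + 2x + 1.
Then q(5) = -1139.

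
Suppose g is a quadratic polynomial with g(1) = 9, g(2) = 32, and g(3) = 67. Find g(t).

Using the Lagrange interpolation formula with nodes 1, 2, 3:
  L_0(t) = (t - 2)(t - 3) / 2
  L_1(t) = (t - 1)(t - 3) / -1
  L_2(t) = (t - 1)(t - 2) / 2
Then g(t) = 9·L_0(t) + 32·L_1(t) + 67·L_2(t).
Expanding and collecting terms gives g(t) = 6t^2 + 5t - 2.
Check: g(3) = 67. ✓

g(t) = 6t^2 + 5t - 2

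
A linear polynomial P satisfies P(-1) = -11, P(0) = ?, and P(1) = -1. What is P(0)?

On equispaced nodes a degree-1 polynomial has vanishing second forward difference, so
  P(-1) - 2·P(0) + P(1) = 0.
Substituting the known values and solving for P(0):
  -2·P(0) = 12
  P(0) = -6.

-6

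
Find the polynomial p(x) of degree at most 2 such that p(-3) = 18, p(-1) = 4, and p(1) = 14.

p(x) = 3x^2 + 5x + 6

Write p(x) = ax^2 + bx + c. Substituting each data point gives a linear system:
  9a - 3b + c = 18
  a - b + c = 4
  a + b + c = 14
Solving the system yields a = 3, b = 5, c = 6.
So p(x) = 3x^2 + 5x + 6.
Check: p(-3) = 18. ✓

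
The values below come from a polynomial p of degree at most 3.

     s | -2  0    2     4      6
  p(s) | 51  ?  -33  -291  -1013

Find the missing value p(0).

1

On equispaced nodes a degree-3 polynomial has vanishing fourth forward difference, so
  p(-2) - 4·p(0) + 6·p(2) - 4·p(4) + p(6) = 0.
Substituting the known values and solving for p(0):
  -4·p(0) = -4
  p(0) = 1.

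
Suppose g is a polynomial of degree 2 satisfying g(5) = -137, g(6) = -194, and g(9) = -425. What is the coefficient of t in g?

-2

Write g(t) = at^2 + bt + c. Substituting each data point gives a linear system:
  25a + 5b + c = -137
  36a + 6b + c = -194
  81a + 9b + c = -425
Solving the system yields a = -5, b = -2, c = -2.
So g(t) = -5t^2 - 2t - 2.
The coefficient of t is -2.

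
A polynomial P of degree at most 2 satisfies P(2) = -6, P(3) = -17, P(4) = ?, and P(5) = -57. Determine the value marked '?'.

-34

On equispaced nodes a degree-2 polynomial has vanishing third forward difference, so
  - P(2) + 3·P(3) - 3·P(4) + P(5) = 0.
Substituting the known values and solving for P(4):
  -3·P(4) = 102
  P(4) = -34.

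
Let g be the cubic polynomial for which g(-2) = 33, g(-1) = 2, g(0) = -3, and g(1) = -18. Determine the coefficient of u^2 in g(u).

-5

Write g(u) = au^3 + bu^2 + cu + d. Substituting each data point gives a linear system:
  -8a + 4b - 2c + d = 33
  -a + b - c + d = 2
  d = -3
  a + b + c + d = -18
Solving the system yields a = -6, b = -5, c = -4, d = -3.
So g(u) = -6u³ - 5u² - 4u - 3.
The coefficient of u^2 is -5.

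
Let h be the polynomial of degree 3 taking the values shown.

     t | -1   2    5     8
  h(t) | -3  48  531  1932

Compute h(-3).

-37

Write h(t) = at^3 + bt^2 + ct + d. Substituting each data point gives a linear system:
  -a + b - c + d = -3
  8a + 4b + 2c + d = 48
  125a + 25b + 5c + d = 531
  512a + 64b + 8c + d = 1932
Solving the system yields a = 3, b = 6, c = 2, d = -4.
So h(t) = 3t³ + 6t² + 2t - 4.
Then h(-3) = -37.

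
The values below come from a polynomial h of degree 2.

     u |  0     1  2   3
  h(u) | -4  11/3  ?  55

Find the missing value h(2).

70/3

The 3 known points determine the degree-2 polynomial uniquely.
Write h(u) = au^2 + bu + c. Substituting each data point gives a linear system:
  c = -4
  a + b + c = 11/3
  9a + 3b + c = 55
Solving the system yields a = 6, b = 5/3, c = -4.
So h(u) = 6u^2 + (5/3)u - 4.
Then h(2) = 70/3.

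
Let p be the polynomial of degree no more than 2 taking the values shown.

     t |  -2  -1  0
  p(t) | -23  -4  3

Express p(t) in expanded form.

Using the Lagrange interpolation formula with nodes -2, -1, 0:
  L_0(t) = (t + 1)t / 2
  L_1(t) = (t + 2)t / -1
  L_2(t) = (t + 2)(t + 1) / 2
Then p(t) = -23·L_0(t) - 4·L_1(t) + 3·L_2(t).
Expanding and collecting terms gives p(t) = -6t^2 + t + 3.
Check: p(0) = 3. ✓

p(t) = -6t^2 + t + 3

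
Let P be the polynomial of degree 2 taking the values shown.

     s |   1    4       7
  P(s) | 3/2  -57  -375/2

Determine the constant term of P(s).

5

Write P(s) = as^2 + bs + c. Substituting each data point gives a linear system:
  a + b + c = 3/2
  16a + 4b + c = -57
  49a + 7b + c = -375/2
Solving the system yields a = -4, b = 1/2, c = 5.
So P(s) = -4s² + (1/2)s + 5.
The constant term is 5.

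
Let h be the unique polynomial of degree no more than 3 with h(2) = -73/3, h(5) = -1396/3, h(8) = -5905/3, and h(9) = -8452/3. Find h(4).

-697/3

Using the Lagrange interpolation formula with nodes 2, 5, 8, 9:
  L_0(t) = (t - 5)(t - 8)(t - 9) / -126
  L_1(t) = (t - 2)(t - 8)(t - 9) / 36
  L_2(t) = (t - 2)(t - 5)(t - 9) / -18
  L_3(t) = (t - 2)(t - 5)(t - 8) / 28
Then h(t) = -73/3·L_0(t) - 1396/3·L_1(t) - 5905/3·L_2(t) - 8452/3·L_3(t).
Expanding and collecting terms gives h(t) = -4t³ + t² + 2t - 1/3.
Evaluating at t = 4: h(4) = -697/3.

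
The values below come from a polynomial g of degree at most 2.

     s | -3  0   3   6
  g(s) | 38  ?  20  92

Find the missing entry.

The 3 known points determine the degree-2 polynomial uniquely.
Write g(s) = as^2 + bs + c. Substituting each data point gives a linear system:
  9a - 3b + c = 38
  9a + 3b + c = 20
  36a + 6b + c = 92
Solving the system yields a = 3, b = -3, c = 2.
So g(s) = 3s^2 - 3s + 2.
Then g(0) = 2.

2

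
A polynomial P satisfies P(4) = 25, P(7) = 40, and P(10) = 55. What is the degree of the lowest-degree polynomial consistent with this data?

1

Forward differences of the values at t = 4, 7, 10:
  P  : 25  40  55
  Δ  : 15  15
  Δ^2: 0
The first differences are constant (15) and nonzero, while all higher differences vanish, so the minimal degree is 1.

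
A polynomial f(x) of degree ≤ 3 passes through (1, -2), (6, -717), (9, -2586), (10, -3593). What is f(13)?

Write f(x) = ax^3 + bx^2 + cx + d. Substituting each data point gives a linear system:
  a + b + c + d = -2
  216a + 36b + 6c + d = -717
  729a + 81b + 9c + d = -2586
  1000a + 100b + 10c + d = -3593
Solving the system yields a = -4, b = 4, c = 1, d = -3.
So f(x) = -4x³ + 4x² + x - 3.
Then f(13) = -8102.

-8102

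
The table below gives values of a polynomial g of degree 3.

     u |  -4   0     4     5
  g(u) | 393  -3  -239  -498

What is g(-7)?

Using the Lagrange interpolation formula with nodes -4, 0, 4, 5:
  L_0(u) = u(u - 4)(u - 5) / -288
  L_1(u) = (u + 4)(u - 4)(u - 5) / 80
  L_2(u) = (u + 4)u(u - 5) / -32
  L_3(u) = (u + 4)u(u - 4) / 45
Then g(u) = 393·L_0(u) - 3·L_1(u) - 239·L_2(u) - 498·L_3(u).
Expanding and collecting terms gives g(u) = -5u^3 + 5u^2 + u - 3.
Evaluating at u = -7: g(-7) = 1950.

1950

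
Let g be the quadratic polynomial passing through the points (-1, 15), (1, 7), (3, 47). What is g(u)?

g(u) = 6u^2 - 4u + 5

Write g(u) = au^2 + bu + c. Substituting each data point gives a linear system:
  a - b + c = 15
  a + b + c = 7
  9a + 3b + c = 47
Solving the system yields a = 6, b = -4, c = 5.
So g(u) = 6u² - 4u + 5.
Check: g(3) = 47. ✓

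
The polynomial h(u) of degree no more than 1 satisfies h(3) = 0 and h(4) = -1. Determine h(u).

h(u) = -u + 3

Using the Lagrange interpolation formula with nodes 3, 4:
  L_0(u) = (u - 4) / -1
  L_1(u) = (u - 3) / 1
Then h(u) = 0·L_0(u) - 1·L_1(u).
Expanding and collecting terms gives h(u) = -u + 3.
Check: h(3) = 0. ✓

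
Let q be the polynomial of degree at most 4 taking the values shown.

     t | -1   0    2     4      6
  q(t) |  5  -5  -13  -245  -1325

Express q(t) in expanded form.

q(t) = -t^4 - t^3 + 6t^2 - 4t - 5

Using the Lagrange interpolation formula with nodes -1, 0, 2, 4, 6:
  L_0(t) = t(t - 2)(t - 4)(t - 6) / 105
  L_1(t) = (t + 1)(t - 2)(t - 4)(t - 6) / -48
  L_2(t) = (t + 1)t(t - 4)(t - 6) / 48
  L_3(t) = (t + 1)t(t - 2)(t - 6) / -80
  L_4(t) = (t + 1)t(t - 2)(t - 4) / 336
Then q(t) = 5·L_0(t) - 5·L_1(t) - 13·L_2(t) - 245·L_3(t) - 1325·L_4(t).
Expanding and collecting terms gives q(t) = -t⁴ - t³ + 6t² - 4t - 5.
Check: q(6) = -1325. ✓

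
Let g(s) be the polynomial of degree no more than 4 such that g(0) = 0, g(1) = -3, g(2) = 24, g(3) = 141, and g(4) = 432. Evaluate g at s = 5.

Forward differences of the values at s = 0, 1, 2, 3, 4:
  g  : 0  -3  24  141  432
  Δ  : -3  27  117  291
  Δ^2: 30  90  174
  Δ^3: 60  84
  Δ^4: 24
The fourth differences are constant, confirming degree 4.
Interpolating (Newton forward form) and evaluating at s = 5 gives g(5) = 1005.

1005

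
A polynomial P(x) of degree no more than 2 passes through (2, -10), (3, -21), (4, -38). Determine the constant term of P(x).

Write P(x) = ax^2 + bx + c. Substituting each data point gives a linear system:
  4a + 2b + c = -10
  9a + 3b + c = -21
  16a + 4b + c = -38
Solving the system yields a = -3, b = 4, c = -6.
So P(x) = -3x² + 4x - 6.
The constant term is -6.

-6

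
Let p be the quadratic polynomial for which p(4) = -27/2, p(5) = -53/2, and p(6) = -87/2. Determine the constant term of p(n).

-3/2

Write p(n) = an^2 + bn + c. Substituting each data point gives a linear system:
  16a + 4b + c = -27/2
  25a + 5b + c = -53/2
  36a + 6b + c = -87/2
Solving the system yields a = -2, b = 5, c = -3/2.
So p(n) = -2n^2 + 5n - 3/2.
The constant term is -3/2.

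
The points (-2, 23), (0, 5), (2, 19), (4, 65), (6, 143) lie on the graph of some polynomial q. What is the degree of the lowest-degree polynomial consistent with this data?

Forward differences of the values at x = -2, 0, 2, 4, 6:
  q  : 23  5  19  65  143
  Δ  : -18  14  46  78
  Δ^2: 32  32  32
  Δ^3: 0  0
  Δ^4: 0
The second differences are constant (32) and nonzero, while all higher differences vanish, so the minimal degree is 2.

2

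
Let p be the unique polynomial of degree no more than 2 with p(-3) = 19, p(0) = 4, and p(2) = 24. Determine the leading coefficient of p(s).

3

Write p(s) = as^2 + bs + c. Substituting each data point gives a linear system:
  9a - 3b + c = 19
  c = 4
  4a + 2b + c = 24
Solving the system yields a = 3, b = 4, c = 4.
So p(s) = 3s^2 + 4s + 4.
The leading coefficient is 3.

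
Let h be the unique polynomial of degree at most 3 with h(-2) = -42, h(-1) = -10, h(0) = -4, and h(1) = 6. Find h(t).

Using the Lagrange interpolation formula with nodes -2, -1, 0, 1:
  L_0(t) = (t + 1)t(t - 1) / -6
  L_1(t) = (t + 2)t(t - 1) / 2
  L_2(t) = (t + 2)(t + 1)(t - 1) / -2
  L_3(t) = (t + 2)(t + 1)t / 6
Then h(t) = -42·L_0(t) - 10·L_1(t) - 4·L_2(t) + 6·L_3(t).
Expanding and collecting terms gives h(t) = 5t^3 + 2t^2 + 3t - 4.
Check: h(1) = 6. ✓

h(t) = 5t^3 + 2t^2 + 3t - 4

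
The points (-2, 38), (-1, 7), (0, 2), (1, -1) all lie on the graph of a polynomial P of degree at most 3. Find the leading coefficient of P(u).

-4

Write P(u) = au^3 + bu^2 + cu + d. Substituting each data point gives a linear system:
  -8a + 4b - 2c + d = 38
  -a + b - c + d = 7
  d = 2
  a + b + c + d = -1
Solving the system yields a = -4, b = 1, c = 0, d = 2.
So P(u) = -4u^3 + u^2 + 2.
The leading coefficient is -4.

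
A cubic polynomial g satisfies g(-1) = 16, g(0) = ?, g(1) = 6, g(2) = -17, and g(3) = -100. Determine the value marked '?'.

5

On equispaced nodes a degree-3 polynomial has vanishing fourth forward difference, so
  g(-1) - 4·g(0) + 6·g(1) - 4·g(2) + g(3) = 0.
Substituting the known values and solving for g(0):
  -4·g(0) = -20
  g(0) = 5.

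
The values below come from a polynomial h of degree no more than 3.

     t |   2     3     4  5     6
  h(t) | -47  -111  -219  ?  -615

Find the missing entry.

-383

The 4 known points determine the degree-3 polynomial uniquely.
Write h(t) = at^3 + bt^2 + ct + d. Substituting each data point gives a linear system:
  8a + 4b + 2c + d = -47
  27a + 9b + 3c + d = -111
  64a + 16b + 4c + d = -219
  216a + 36b + 6c + d = -615
Solving the system yields a = -2, b = -4, c = -6, d = -3.
So h(t) = -2t^3 - 4t^2 - 6t - 3.
Then h(5) = -383.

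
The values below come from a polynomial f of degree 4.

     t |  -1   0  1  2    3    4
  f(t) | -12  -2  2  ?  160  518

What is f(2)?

On equispaced nodes a degree-4 polynomial has vanishing fifth forward difference, so
  - f(-1) + 5·f(0) - 10·f(1) + 10·f(2) - 5·f(3) + f(4) = 0.
Substituting the known values and solving for f(2):
  10·f(2) = 300
  f(2) = 30.

30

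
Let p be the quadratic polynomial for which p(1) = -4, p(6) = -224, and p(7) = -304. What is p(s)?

p(s) = -6s^2 - 2s + 4

Write p(s) = as^2 + bs + c. Substituting each data point gives a linear system:
  a + b + c = -4
  36a + 6b + c = -224
  49a + 7b + c = -304
Solving the system yields a = -6, b = -2, c = 4.
So p(s) = -6s^2 - 2s + 4.
Check: p(6) = -224. ✓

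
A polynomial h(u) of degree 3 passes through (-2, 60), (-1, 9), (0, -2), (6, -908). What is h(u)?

h(u) = -5u^3 + 5u^2 - u - 2

Write h(u) = au^3 + bu^2 + cu + d. Substituting each data point gives a linear system:
  -8a + 4b - 2c + d = 60
  -a + b - c + d = 9
  d = -2
  216a + 36b + 6c + d = -908
Solving the system yields a = -5, b = 5, c = -1, d = -2.
So h(u) = -5u^3 + 5u^2 - u - 2.
Check: h(-2) = 60. ✓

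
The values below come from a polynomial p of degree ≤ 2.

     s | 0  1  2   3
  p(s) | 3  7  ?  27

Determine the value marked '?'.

15

The 3 known points determine the degree-2 polynomial uniquely.
Write p(s) = as^2 + bs + c. Substituting each data point gives a linear system:
  c = 3
  a + b + c = 7
  9a + 3b + c = 27
Solving the system yields a = 2, b = 2, c = 3.
So p(s) = 2s^2 + 2s + 3.
Then p(2) = 15.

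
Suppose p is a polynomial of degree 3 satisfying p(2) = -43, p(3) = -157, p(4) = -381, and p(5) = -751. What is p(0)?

-1

Using the Lagrange interpolation formula with nodes 2, 3, 4, 5:
  L_0(x) = (x - 3)(x - 4)(x - 5) / -6
  L_1(x) = (x - 2)(x - 4)(x - 5) / 2
  L_2(x) = (x - 2)(x - 3)(x - 5) / -2
  L_3(x) = (x - 2)(x - 3)(x - 4) / 6
Then p(x) = -43·L_0(x) - 157·L_1(x) - 381·L_2(x) - 751·L_3(x).
Expanding and collecting terms gives p(x) = -6x³ - x² + 5x - 1.
Evaluating at x = 0: p(0) = -1.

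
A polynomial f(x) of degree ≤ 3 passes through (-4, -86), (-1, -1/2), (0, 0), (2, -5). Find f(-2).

-11

Using the Lagrange interpolation formula with nodes -4, -1, 0, 2:
  L_0(x) = (x + 1)x(x - 2) / -72
  L_1(x) = (x + 4)x(x - 2) / 9
  L_2(x) = (x + 4)(x + 1)(x - 2) / -8
  L_3(x) = (x + 4)(x + 1)x / 36
Then f(x) = -86·L_0(x) - 1/2·L_1(x) + 0·L_2(x) - 5·L_3(x).
Expanding and collecting terms gives f(x) = x³ - 2x² - (5/2)x.
Evaluating at x = -2: f(-2) = -11.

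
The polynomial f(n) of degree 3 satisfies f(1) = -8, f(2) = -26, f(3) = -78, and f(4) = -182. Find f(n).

f(n) = -3n^3 + n^2 - 6

Using the Lagrange interpolation formula with nodes 1, 2, 3, 4:
  L_0(n) = (n - 2)(n - 3)(n - 4) / -6
  L_1(n) = (n - 1)(n - 3)(n - 4) / 2
  L_2(n) = (n - 1)(n - 2)(n - 4) / -2
  L_3(n) = (n - 1)(n - 2)(n - 3) / 6
Then f(n) = -8·L_0(n) - 26·L_1(n) - 78·L_2(n) - 182·L_3(n).
Expanding and collecting terms gives f(n) = -3n³ + n² - 6.
Check: f(2) = -26. ✓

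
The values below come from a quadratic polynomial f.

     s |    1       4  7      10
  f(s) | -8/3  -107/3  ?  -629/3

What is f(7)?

-314/3

The 3 known points determine the degree-2 polynomial uniquely.
Write f(s) = as^2 + bs + c. Substituting each data point gives a linear system:
  a + b + c = -8/3
  16a + 4b + c = -107/3
  100a + 10b + c = -629/3
Solving the system yields a = -2, b = -1, c = 1/3.
So f(s) = -2s^2 - s + 1/3.
Then f(7) = -314/3.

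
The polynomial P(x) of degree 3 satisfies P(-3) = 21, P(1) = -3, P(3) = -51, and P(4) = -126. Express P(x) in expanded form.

P(x) = -2x^3 - x^2 + 6x - 6

Using the Lagrange interpolation formula with nodes -3, 1, 3, 4:
  L_0(x) = (x - 1)(x - 3)(x - 4) / -168
  L_1(x) = (x + 3)(x - 3)(x - 4) / 24
  L_2(x) = (x + 3)(x - 1)(x - 4) / -12
  L_3(x) = (x + 3)(x - 1)(x - 3) / 21
Then P(x) = 21·L_0(x) - 3·L_1(x) - 51·L_2(x) - 126·L_3(x).
Expanding and collecting terms gives P(x) = -2x^3 - x^2 + 6x - 6.
Check: P(3) = -51. ✓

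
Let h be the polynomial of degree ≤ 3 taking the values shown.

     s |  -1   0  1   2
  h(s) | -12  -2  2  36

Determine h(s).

h(s) = 6s^3 - 3s^2 + s - 2

Using the Lagrange interpolation formula with nodes -1, 0, 1, 2:
  L_0(s) = s(s - 1)(s - 2) / -6
  L_1(s) = (s + 1)(s - 1)(s - 2) / 2
  L_2(s) = (s + 1)s(s - 2) / -2
  L_3(s) = (s + 1)s(s - 1) / 6
Then h(s) = -12·L_0(s) - 2·L_1(s) + 2·L_2(s) + 36·L_3(s).
Expanding and collecting terms gives h(s) = 6s^3 - 3s^2 + s - 2.
Check: h(0) = -2. ✓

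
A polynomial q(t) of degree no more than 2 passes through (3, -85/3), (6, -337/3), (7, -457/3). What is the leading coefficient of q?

Write q(t) = at^2 + bt + c. Substituting each data point gives a linear system:
  9a + 3b + c = -85/3
  36a + 6b + c = -337/3
  49a + 7b + c = -457/3
Solving the system yields a = -3, b = -1, c = 5/3.
So q(t) = -3t^2 - t + 5/3.
The leading coefficient is -3.

-3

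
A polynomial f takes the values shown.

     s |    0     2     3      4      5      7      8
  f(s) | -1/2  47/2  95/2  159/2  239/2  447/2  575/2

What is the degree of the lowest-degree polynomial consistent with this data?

Divided differences on the nodes 0, 2, 3, 4, 5, 7, 8:
  order 0: -1/2  47/2  95/2  159/2  239/2  447/2  575/2
  order 1: 12  24  32  40  52  64
  order 2: 4  4  4  4  4
  order 3: 0  0  0  0
  order 4: 0  0  0
  order 5: 0  0
  order 6: 0
The order-2 divided differences are all 4 (nonzero) and every higher order vanishes, so the data lies on a polynomial of degree exactly 2.

2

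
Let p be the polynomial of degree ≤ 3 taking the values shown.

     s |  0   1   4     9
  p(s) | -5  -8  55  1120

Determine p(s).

Write p(s) = as^3 + bs^2 + cs + d. Substituting each data point gives a linear system:
  d = -5
  a + b + c + d = -8
  64a + 16b + 4c + d = 55
  729a + 81b + 9c + d = 1120
Solving the system yields a = 2, b = -4, c = -1, d = -5.
So p(s) = 2s^3 - 4s^2 - s - 5.
Check: p(1) = -8. ✓

p(s) = 2s^3 - 4s^2 - s - 5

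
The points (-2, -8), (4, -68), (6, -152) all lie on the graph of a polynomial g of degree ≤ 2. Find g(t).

Write g(t) = at^2 + bt + c. Substituting each data point gives a linear system:
  4a - 2b + c = -8
  16a + 4b + c = -68
  36a + 6b + c = -152
Solving the system yields a = -4, b = -2, c = 4.
So g(t) = -4t^2 - 2t + 4.
Check: g(4) = -68. ✓

g(t) = -4t^2 - 2t + 4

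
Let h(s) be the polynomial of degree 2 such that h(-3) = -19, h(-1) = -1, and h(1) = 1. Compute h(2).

-4

Forward differences of the values at s = -3, -1, 1:
  h  : -19  -1  1
  Δ  : 18  2
  Δ^2: -16
The second differences are constant, confirming degree 2.
Interpolating (Newton forward form) and evaluating at s = 2 gives h(2) = -4.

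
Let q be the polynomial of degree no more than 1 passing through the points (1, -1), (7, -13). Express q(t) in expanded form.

q(t) = -2t + 1

Write q(t) = at + b. Substituting each data point gives a linear system:
  a + b = -1
  7a + b = -13
Solving the system yields a = -2, b = 1.
So q(t) = -2t + 1.
Check: q(1) = -1. ✓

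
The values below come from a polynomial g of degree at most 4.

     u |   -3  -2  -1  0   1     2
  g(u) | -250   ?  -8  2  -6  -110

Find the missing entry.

On equispaced nodes a degree-4 polynomial has vanishing fifth forward difference, so
  - g(-3) + 5·g(-2) - 10·g(-1) + 10·g(0) - 5·g(1) + g(2) = 0.
Substituting the known values and solving for g(-2):
  5·g(-2) = -270
  g(-2) = -54.

-54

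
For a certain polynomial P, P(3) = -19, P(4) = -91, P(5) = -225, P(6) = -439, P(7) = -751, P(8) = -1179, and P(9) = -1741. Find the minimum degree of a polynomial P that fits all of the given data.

Forward differences of the values at s = 3, 4, 5, 6, 7, 8, 9:
  P  : -19  -91  -225  -439  -751  -1179  -1741
  Δ  : -72  -134  -214  -312  -428  -562
  Δ^2: -62  -80  -98  -116  -134
  Δ^3: -18  -18  -18  -18
  Δ^4: 0  0  0
  Δ^5: 0  0
  Δ^6: 0
The third differences are constant (-18) and nonzero, while all higher differences vanish, so the minimal degree is 3.

3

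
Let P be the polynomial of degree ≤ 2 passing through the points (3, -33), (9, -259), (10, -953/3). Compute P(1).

-17/3

Using the Lagrange interpolation formula with nodes 3, 9, 10:
  L_0(n) = (n - 9)(n - 10) / 42
  L_1(n) = (n - 3)(n - 10) / -6
  L_2(n) = (n - 3)(n - 9) / 7
Then P(n) = -33·L_0(n) - 259·L_1(n) - 953/3·L_2(n).
Expanding and collecting terms gives P(n) = -3n^2 - (5/3)n - 1.
Evaluating at n = 1: P(1) = -17/3.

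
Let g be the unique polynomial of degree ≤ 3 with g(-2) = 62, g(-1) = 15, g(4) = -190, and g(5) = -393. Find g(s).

g(s) = -4s^3 + 5s^2 - 4s + 2

Using the Lagrange interpolation formula with nodes -2, -1, 4, 5:
  L_0(s) = (s + 1)(s - 4)(s - 5) / -42
  L_1(s) = (s + 2)(s - 4)(s - 5) / 30
  L_2(s) = (s + 2)(s + 1)(s - 5) / -30
  L_3(s) = (s + 2)(s + 1)(s - 4) / 42
Then g(s) = 62·L_0(s) + 15·L_1(s) - 190·L_2(s) - 393·L_3(s).
Expanding and collecting terms gives g(s) = -4s^3 + 5s^2 - 4s + 2.
Check: g(-2) = 62. ✓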